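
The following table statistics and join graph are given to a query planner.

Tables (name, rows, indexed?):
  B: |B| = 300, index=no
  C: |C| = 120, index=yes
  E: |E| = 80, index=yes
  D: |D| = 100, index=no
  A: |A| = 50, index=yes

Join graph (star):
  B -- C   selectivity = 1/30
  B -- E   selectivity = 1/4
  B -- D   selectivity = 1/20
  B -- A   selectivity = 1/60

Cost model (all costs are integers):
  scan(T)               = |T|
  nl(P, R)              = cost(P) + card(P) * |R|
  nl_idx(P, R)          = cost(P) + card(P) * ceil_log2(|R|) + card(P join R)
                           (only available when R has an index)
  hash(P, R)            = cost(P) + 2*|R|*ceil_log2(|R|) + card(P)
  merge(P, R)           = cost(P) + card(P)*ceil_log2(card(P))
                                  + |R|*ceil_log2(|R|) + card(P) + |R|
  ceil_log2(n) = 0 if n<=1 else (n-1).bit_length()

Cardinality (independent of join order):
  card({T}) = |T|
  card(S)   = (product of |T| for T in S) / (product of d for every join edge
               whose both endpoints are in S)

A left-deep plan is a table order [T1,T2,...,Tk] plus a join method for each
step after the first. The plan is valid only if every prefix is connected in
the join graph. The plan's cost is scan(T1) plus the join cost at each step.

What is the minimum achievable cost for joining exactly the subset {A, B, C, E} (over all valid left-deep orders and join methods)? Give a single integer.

Selinger DP over subsets of {A,B,C,E}:
  {B}: scan cost=300, card=300
  {C}: scan cost=120, card=120
  {E}: scan cost=80, card=80
  {A}: scan cost=50, card=50
  {BC}: card=1200; try (C,hash)→2280, (C,nl_idx)→3600, (B,merge)→4080, (C,merge)→4260, (B,hash)→5640, (B,nl)→36120 …(+1); best=2280 via (C,hash)
  {BE}: card=6000; try (E,hash)→1720, (B,merge)→3720, (E,merge)→3940, (B,hash)→5560, (E,nl_idx)→8400, (B,nl)→24080 …(+1); best=1720 via (E,hash)
  {AB}: card=250; try (A,hash)→1200, (A,nl_idx)→2350, (B,merge)→3400, (A,merge)→3650, (B,hash)→5500, (B,nl)→15050 …(+1); best=1200 via (A,hash)
  {BCE}: card=24000; try (E,hash)→4600, (C,hash)→9400, (E,merge)→17320, (E,nl_idx)→34680, (C,nl_idx)→67720, (C,merge)→86680 …(+2); best=4600 via (E,hash)
  {ABC}: card=1000; try (C,hash)→3130, (C,nl_idx)→3950, (A,hash)→4080, (C,merge)→4410, (A,nl_idx)→10480, (A,merge)→17030 …(+2); best=3130 via (C,hash)
  {ABE}: card=5000; try (E,hash)→2570, (E,merge)→4090, (E,nl_idx)→7950, (A,hash)→8320, (E,nl)→21200, (A,nl_idx)→42720 …(+2); best=2570 via (E,hash)
  {ABCE}: card=20000; try (E,hash)→5250, (C,hash)→9250, (E,merge)→14770, (A,hash)→29200, (E,nl_idx)→30130, (C,nl_idx)→57570 …(+6); best=5250 via (E,hash)

5250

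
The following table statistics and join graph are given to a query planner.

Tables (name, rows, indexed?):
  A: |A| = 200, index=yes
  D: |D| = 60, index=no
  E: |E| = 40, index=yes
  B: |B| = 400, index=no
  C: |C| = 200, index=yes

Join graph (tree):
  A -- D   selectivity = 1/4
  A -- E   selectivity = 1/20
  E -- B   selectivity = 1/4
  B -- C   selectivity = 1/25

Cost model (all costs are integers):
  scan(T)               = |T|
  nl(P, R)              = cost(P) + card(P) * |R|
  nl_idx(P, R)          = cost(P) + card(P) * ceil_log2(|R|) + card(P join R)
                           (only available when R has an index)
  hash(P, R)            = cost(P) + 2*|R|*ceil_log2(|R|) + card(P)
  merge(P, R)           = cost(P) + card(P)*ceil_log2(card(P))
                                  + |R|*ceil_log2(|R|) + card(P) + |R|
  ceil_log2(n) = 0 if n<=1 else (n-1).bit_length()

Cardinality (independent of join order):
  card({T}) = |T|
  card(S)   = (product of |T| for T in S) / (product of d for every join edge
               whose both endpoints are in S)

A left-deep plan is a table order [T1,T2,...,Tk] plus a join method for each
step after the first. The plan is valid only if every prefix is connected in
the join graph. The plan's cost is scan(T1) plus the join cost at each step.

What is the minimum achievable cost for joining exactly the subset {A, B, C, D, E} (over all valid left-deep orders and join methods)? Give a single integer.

363600

Selinger DP over subsets of {A,B,C,D,E}:
  {A}: scan cost=200, card=200
  {D}: scan cost=60, card=60
  {E}: scan cost=40, card=40
  {B}: scan cost=400, card=400
  {C}: scan cost=200, card=200
  {AD}: card=3000; try (D,hash)→1120, (A,merge)→2280, (D,merge)→2420, (A,hash)→3320, (A,nl_idx)→3540, (A,nl)→12060 …(+1); best=1120 via (D,hash)
  {AE}: card=400; try (A,nl_idx)→760, (E,hash)→880, (E,nl_idx)→1800, (A,merge)→2120, (E,merge)→2280, (A,hash)→3280 …(+2); best=760 via (A,nl_idx)
  {BE}: card=4000; try (E,hash)→1280, (B,merge)→4320, (E,merge)→4680, (E,nl_idx)→6800, (B,hash)→7280, (B,nl)→16040 …(+1); best=1280 via (E,hash)
  {BC}: card=3200; try (C,hash)→4000, (B,merge)→6000, (C,merge)→6200, (C,nl_idx)→6800, (B,hash)→7600, (B,nl)→80200 …(+1); best=4000 via (C,hash)
  {ADE}: card=6000; try (D,hash)→1880, (E,hash)→4600, (D,merge)→5180, (D,nl)→24760, (E,nl_idx)→25120, (E,merge)→40400 …(+1); best=1880 via (D,hash)
  {ABE}: card=40000; try (B,hash)→8360, (A,hash)→8480, (B,merge)→8760, (A,merge)→55080, (A,nl_idx)→73280, (B,nl)→160760 …(+1); best=8360 via (B,hash)
  {BCE}: card=32000; try (E,hash)→7680, (C,hash)→8480, (E,merge)→45880, (C,merge)→55080, (E,nl_idx)→55200, (C,nl_idx)→65280 …(+2); best=7680 via (E,hash)
  {ABDE}: card=600000; try (B,hash)→15080, (D,hash)→49080, (B,merge)→89880, (D,merge)→688780, (B,nl)→2401880, (D,nl)→2408360; best=15080 via (B,hash)
  {ABCE}: card=320000; try (A,hash)→42880, (C,hash)→51560, (A,merge)→521480, (A,nl_idx)→583680, (C,nl_idx)→648360, (C,merge)→690160 …(+2); best=42880 via (A,hash)
  {ABCDE}: card=4800000; try (D,hash)→363600, (C,hash)→618280, (D,merge)→6443300, (C,nl_idx)→9615080, (C,merge)→12616880, (D,nl)→19242880 …(+1); best=363600 via (D,hash)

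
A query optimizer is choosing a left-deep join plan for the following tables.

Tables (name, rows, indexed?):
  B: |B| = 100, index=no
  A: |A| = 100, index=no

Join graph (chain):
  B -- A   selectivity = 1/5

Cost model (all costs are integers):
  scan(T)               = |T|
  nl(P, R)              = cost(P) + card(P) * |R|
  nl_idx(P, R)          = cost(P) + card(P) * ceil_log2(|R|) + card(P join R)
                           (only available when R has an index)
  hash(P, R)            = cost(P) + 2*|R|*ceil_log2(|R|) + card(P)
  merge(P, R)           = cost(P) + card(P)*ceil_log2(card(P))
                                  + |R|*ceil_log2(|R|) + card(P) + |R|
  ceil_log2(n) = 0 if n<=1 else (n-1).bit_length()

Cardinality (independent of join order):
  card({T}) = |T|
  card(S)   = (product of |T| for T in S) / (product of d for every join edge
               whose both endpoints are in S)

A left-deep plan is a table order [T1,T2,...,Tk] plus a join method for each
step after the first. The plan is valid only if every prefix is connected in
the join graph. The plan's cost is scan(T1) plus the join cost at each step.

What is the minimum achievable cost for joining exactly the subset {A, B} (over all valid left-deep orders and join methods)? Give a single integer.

Selinger DP over subsets of {A,B}:
  {B}: scan cost=100, card=100
  {A}: scan cost=100, card=100
  {AB}: card=2000; try (B,hash)→1600, (A,hash)→1600, (B,merge)→1700, (A,merge)→1700, (B,nl)→10100, (A,nl)→10100; best=1600 via (B,hash)

1600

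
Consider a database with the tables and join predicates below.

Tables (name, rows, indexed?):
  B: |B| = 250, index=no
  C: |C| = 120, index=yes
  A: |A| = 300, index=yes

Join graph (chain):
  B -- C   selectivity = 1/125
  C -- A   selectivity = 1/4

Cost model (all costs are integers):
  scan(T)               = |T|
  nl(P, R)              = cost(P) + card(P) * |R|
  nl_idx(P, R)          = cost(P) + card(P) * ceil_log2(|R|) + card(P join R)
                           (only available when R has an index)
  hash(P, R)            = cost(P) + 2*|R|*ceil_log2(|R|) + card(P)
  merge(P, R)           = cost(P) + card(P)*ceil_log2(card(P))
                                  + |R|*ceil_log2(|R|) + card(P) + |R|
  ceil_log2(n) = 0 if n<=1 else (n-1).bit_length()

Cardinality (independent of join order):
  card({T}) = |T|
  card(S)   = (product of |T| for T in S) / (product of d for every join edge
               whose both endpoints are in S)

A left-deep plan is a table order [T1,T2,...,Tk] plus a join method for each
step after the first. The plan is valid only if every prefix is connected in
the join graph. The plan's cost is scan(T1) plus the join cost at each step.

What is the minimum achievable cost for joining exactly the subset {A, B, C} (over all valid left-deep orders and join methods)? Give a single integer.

Selinger DP over subsets of {A,B,C}:
  {B}: scan cost=250, card=250
  {C}: scan cost=120, card=120
  {A}: scan cost=300, card=300
  {BC}: card=240; try (C,hash)→2180, (C,nl_idx)→2240, (B,merge)→3330, (C,merge)→3460, (B,hash)→4240, (B,nl)→30120 …(+1); best=2180 via (C,hash)
  {AC}: card=9000; try (C,hash)→2280, (A,merge)→4080, (C,merge)→4260, (A,hash)→5640, (A,nl_idx)→10200, (C,nl_idx)→11400 …(+2); best=2280 via (C,hash)
  {ABC}: card=18000; try (A,merge)→7340, (A,hash)→7820, (B,hash)→15280, (A,nl_idx)→22340, (A,nl)→74180, (B,merge)→139530 …(+1); best=7340 via (A,merge)

7340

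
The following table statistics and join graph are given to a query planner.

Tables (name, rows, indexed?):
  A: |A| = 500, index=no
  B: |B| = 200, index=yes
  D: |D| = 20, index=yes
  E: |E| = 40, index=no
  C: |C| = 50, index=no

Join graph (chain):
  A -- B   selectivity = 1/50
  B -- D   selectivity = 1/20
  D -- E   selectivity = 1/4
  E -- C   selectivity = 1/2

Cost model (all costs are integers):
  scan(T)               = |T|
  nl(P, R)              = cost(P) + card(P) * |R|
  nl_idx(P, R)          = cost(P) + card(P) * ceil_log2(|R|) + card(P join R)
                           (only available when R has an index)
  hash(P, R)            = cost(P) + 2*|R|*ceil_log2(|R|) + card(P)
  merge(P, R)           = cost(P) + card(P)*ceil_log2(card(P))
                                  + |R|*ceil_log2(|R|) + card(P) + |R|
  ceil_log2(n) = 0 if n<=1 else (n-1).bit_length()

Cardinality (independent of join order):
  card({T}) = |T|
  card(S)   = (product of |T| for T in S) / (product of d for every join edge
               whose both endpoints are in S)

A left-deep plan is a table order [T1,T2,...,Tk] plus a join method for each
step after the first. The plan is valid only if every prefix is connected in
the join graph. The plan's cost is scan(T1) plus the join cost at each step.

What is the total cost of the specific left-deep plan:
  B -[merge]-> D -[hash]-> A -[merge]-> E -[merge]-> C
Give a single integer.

355950

step 1: scan B: cost=200, card=200
step 2: join D via merge
    card(P join D) = 200*20/(20) = 200
    cost = 200 + 200*8 + 20*5 + 200 + 20 = 2120
step 3: join A via hash
    card(P join A) = 200*500/(50) = 2000
    cost = 2120 + 2*500*9 + 200 = 11320
step 4: join E via merge
    card(P join E) = 2000*40/(4) = 20000
    cost = 11320 + 2000*11 + 40*6 + 2000 + 40 = 35600
step 5: join C via merge
    card(P join C) = 20000*50/(2) = 500000
    cost = 35600 + 20000*15 + 50*6 + 20000 + 50 = 355950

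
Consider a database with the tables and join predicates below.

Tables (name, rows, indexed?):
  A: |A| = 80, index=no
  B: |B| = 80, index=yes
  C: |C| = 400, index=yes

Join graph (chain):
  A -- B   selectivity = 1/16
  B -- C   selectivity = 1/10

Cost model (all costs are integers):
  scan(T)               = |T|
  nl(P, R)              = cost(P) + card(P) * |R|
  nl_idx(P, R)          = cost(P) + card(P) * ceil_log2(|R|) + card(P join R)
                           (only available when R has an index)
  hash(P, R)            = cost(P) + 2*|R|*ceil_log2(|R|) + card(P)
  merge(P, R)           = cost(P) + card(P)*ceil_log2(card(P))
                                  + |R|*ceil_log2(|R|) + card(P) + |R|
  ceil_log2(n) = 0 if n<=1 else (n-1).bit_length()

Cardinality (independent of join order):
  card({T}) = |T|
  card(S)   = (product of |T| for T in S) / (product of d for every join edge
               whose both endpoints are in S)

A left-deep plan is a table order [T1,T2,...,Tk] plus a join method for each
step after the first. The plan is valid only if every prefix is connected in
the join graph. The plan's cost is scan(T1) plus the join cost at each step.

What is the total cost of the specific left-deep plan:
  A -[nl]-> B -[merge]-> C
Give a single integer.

14480

step 1: scan A: cost=80, card=80
step 2: join B via nl
    card(P join B) = 80*80/(16) = 400
    cost = 80 + 80*80 = 6480
step 3: join C via merge
    card(P join C) = 400*400/(10) = 16000
    cost = 6480 + 400*9 + 400*9 + 400 + 400 = 14480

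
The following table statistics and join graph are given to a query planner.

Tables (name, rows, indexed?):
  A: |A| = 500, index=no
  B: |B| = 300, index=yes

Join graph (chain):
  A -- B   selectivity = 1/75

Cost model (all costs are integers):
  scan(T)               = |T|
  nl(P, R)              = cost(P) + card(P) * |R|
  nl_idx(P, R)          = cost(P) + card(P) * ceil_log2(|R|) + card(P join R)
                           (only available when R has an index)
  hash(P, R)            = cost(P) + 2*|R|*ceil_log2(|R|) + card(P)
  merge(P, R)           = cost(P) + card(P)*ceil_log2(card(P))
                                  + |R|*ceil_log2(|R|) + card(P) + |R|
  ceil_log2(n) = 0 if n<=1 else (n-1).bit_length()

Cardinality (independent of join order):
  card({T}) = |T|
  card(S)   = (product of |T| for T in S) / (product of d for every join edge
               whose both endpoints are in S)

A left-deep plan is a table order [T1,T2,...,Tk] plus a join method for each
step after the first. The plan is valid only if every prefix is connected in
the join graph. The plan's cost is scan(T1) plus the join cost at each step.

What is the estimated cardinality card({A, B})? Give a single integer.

Tables in S: A(500), B(300)
Edges inside S: A-B(d=75)
numerator = 500 * 300 = 150000
denominator = 75 = 75
card(S) = 150000 / 75 = 2000

2000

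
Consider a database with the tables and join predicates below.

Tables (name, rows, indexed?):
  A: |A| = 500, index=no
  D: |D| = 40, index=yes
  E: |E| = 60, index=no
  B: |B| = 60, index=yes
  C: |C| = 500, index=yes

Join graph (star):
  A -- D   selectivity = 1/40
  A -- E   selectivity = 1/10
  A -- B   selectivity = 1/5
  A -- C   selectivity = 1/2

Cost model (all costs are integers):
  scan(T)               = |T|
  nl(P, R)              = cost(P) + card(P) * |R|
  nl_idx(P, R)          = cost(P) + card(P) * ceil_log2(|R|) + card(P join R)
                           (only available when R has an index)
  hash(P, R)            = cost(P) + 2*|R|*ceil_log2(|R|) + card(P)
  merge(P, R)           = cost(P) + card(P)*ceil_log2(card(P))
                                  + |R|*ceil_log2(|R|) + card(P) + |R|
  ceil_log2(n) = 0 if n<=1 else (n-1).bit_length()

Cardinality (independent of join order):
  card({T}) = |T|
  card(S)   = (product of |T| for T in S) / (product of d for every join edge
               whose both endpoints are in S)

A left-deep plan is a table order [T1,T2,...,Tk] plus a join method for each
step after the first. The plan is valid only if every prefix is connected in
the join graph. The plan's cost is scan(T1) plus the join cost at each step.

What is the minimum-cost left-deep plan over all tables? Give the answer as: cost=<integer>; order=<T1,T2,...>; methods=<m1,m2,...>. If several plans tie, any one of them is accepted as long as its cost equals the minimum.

cost=51420; order=A,D,E,B,C; methods=hash,hash,hash,hash

Selinger DP (subsets sized 1..n):
  {A}: scan cost=500, card=500
  {D}: scan cost=40, card=40
  {E}: scan cost=60, card=60
  {B}: scan cost=60, card=60
  {C}: scan cost=500, card=500
  {AD}: card=500; try (D,hash)→1480, (D,nl_idx)→4000, (A,merge)→5320, (D,merge)→5780, (A,hash)→9080, (A,nl)→20040 …(+1); best=1480 via (D,hash)
  {AE}: card=3000; try (E,hash)→1720, (A,merge)→5480, (E,merge)→5920, (A,hash)→9120, (A,nl)→30060, (E,nl)→30500; best=1720 via (E,hash)
  {AB}: card=6000; try (B,hash)→1720, (A,merge)→5480, (B,merge)→5920, (A,hash)→9120, (B,nl_idx)→9500, (A,nl)→30060 …(+1); best=1720 via (B,hash)
  {AC}: card=125000; try (C,hash)→10000, (A,hash)→10000, (C,merge)→10500, (A,merge)→10500, (C,nl_idx)→130000, (C,nl)→250500 …(+1); best=10000 via (C,hash)
  {ADE}: card=3000; try (E,hash)→2700, (D,hash)→5200, (E,merge)→6900, (D,nl_idx)→22720, (E,nl)→31480, (D,merge)→41000 …(+1); best=2700 via (E,hash)
  {ABD}: card=6000; try (B,hash)→2700, (B,merge)→6900, (D,hash)→8200, (B,nl_idx)→10480, (B,nl)→31480, (D,nl_idx)→43720 …(+2); best=2700 via (B,hash)
  {ACD}: card=125000; try (C,hash)→10980, (C,merge)→11480, (C,nl_idx)→130980, (D,hash)→135480, (C,nl)→251480, (D,nl_idx)→885000 …(+2); best=10980 via (C,hash)
  {ABE}: card=36000; try (B,hash)→5440, (E,hash)→8440, (B,merge)→41140, (B,nl_idx)→55720, (E,merge)→86140, (B,nl)→181720 …(+1); best=5440 via (B,hash)
  {ACE}: card=750000; try (C,hash)→13720, (C,merge)→45720, (E,hash)→135720, (C,nl_idx)→778720, (C,nl)→1501720, (E,merge)→2260420 …(+1); best=13720 via (C,hash)
  {ABC}: card=1500000; try (C,hash)→16720, (C,merge)→90720, (B,hash)→135720, (C,nl_idx)→1555720, (B,nl_idx)→2260000, (B,merge)→2260420 …(+2); best=16720 via (C,hash)
  {ABDE}: card=36000; try (B,hash)→6420, (E,hash)→9420, (D,hash)→41920, (B,merge)→42120, (B,nl_idx)→56700, (E,merge)→87120 …(+5); best=6420 via (B,hash)
  {ACDE}: card=750000; try (C,hash)→14700, (C,merge)→46700, (E,hash)→136700, (D,hash)→764200, (C,nl_idx)→779700, (C,nl)→1502700 …(+5); best=14700 via (C,hash)
  {ABCD}: card=1500000; try (C,hash)→17700, (C,merge)→91700, (B,hash)→136700, (D,hash)→1517200, (C,nl_idx)→1556700, (B,nl_idx)→2260980 …(+6); best=17700 via (C,hash)
  {ABCE}: card=9000000; try (C,hash)→50440, (C,merge)→622440, (B,hash)→764440, (E,hash)→1517440, (C,nl_idx)→9329440, (B,nl_idx)→13513720 …(+5); best=50440 via (C,hash)
  {ABCDE}: card=9000000; try (C,hash)→51420, (C,merge)→623420, (B,hash)→765420, (E,hash)→1518420, (D,hash)→9050920, (C,nl_idx)→9330420 …(+9); best=51420 via (C,hash)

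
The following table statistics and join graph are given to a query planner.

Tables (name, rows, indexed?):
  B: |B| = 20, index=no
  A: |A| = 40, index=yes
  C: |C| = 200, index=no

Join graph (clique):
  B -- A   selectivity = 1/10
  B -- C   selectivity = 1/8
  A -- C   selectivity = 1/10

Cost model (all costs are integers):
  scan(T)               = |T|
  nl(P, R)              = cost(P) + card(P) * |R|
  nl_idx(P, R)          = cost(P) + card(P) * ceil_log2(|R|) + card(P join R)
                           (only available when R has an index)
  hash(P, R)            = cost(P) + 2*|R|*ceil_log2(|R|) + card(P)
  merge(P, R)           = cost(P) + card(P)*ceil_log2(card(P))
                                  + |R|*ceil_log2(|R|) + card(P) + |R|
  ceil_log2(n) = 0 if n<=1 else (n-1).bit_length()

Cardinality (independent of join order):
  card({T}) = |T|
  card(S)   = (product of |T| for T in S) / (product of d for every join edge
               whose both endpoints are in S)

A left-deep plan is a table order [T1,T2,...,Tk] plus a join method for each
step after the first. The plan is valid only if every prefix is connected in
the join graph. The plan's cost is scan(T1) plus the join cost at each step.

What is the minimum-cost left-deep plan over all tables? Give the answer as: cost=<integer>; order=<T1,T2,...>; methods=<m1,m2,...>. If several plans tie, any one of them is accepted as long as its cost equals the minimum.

Selinger DP (subsets sized 1..n):
  {B}: scan cost=20, card=20
  {A}: scan cost=40, card=40
  {C}: scan cost=200, card=200
  {AB}: card=80; try (A,nl_idx)→220, (B,hash)→280, (A,merge)→420, (B,merge)→440, (A,hash)→520, (A,nl)→820 …(+1); best=220 via (A,nl_idx)
  {BC}: card=500; try (B,hash)→600, (C,merge)→1940, (B,merge)→2120, (C,hash)→3240, (C,nl)→4020, (B,nl)→4200; best=600 via (B,hash)
  {AC}: card=800; try (A,hash)→880, (C,merge)→2120, (A,nl_idx)→2200, (A,merge)→2280, (C,hash)→3280, (C,nl)→8040 …(+1); best=880 via (A,hash)
  {ABC}: card=200; try (A,hash)→1580, (B,hash)→1880, (C,merge)→2660, (C,hash)→3500, (A,nl_idx)→3800, (A,merge)→5880 …(+4); best=1580 via (A,hash)

cost=1580; order=C,B,A; methods=hash,hash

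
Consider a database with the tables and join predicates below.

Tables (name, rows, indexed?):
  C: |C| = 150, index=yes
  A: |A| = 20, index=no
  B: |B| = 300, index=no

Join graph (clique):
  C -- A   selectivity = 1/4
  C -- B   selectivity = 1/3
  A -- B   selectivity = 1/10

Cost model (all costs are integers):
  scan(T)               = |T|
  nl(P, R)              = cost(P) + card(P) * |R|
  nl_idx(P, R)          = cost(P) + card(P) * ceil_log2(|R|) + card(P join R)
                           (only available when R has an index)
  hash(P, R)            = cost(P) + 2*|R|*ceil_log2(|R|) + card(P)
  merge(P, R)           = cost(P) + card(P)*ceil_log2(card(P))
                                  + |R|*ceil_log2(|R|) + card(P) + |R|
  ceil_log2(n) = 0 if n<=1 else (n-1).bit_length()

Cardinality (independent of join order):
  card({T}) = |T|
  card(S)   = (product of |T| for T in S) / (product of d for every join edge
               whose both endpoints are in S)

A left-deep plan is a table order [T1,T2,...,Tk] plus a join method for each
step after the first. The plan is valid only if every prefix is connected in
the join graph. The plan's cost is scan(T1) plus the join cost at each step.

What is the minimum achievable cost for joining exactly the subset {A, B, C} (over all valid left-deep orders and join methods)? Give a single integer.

Selinger DP over subsets of {A,B,C}:
  {C}: scan cost=150, card=150
  {A}: scan cost=20, card=20
  {B}: scan cost=300, card=300
  {AC}: card=750; try (A,hash)→500, (C,nl_idx)→930, (C,merge)→1490, (A,merge)→1620, (C,hash)→2440, (C,nl)→3020 …(+1); best=500 via (A,hash)
  {BC}: card=15000; try (C,hash)→3000, (B,merge)→4500, (C,merge)→4650, (B,hash)→5700, (C,nl_idx)→17700, (B,nl)→45150 …(+1); best=3000 via (C,hash)
  {AB}: card=600; try (A,hash)→800, (B,merge)→3140, (A,merge)→3420, (B,hash)→5440, (B,nl)→6020, (A,nl)→6300; best=800 via (A,hash)
  {ABC}: card=7500; try (C,hash)→3800, (B,hash)→6650, (C,merge)→8750, (B,merge)→11750, (C,nl_idx)→13100, (A,hash)→18200 …(+4); best=3800 via (C,hash)

3800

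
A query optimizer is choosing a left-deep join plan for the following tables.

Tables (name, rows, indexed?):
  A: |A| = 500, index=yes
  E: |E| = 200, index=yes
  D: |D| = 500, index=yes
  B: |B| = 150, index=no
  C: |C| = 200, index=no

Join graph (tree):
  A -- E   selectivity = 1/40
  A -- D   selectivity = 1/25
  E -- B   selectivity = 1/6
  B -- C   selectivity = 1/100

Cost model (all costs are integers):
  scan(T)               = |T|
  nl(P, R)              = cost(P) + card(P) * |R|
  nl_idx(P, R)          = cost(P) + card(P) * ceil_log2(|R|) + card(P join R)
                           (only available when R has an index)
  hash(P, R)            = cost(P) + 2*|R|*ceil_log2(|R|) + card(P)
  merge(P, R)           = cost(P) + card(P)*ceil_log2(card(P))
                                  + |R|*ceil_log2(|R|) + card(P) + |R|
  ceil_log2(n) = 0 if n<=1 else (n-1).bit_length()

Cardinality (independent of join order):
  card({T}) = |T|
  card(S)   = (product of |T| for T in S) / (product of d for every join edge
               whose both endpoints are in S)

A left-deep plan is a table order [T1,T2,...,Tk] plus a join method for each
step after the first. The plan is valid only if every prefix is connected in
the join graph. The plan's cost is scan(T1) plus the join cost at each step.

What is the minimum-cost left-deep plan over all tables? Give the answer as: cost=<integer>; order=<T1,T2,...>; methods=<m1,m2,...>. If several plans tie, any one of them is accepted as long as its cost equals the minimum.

Selinger DP (subsets sized 1..n):
  {A}: scan cost=500, card=500
  {E}: scan cost=200, card=200
  {D}: scan cost=500, card=500
  {B}: scan cost=150, card=150
  {C}: scan cost=200, card=200
  {AE}: card=2500; try (E,hash)→4200, (A,nl_idx)→4500, (E,nl_idx)→7000, (A,merge)→7000, (E,merge)→7300, (A,hash)→9400 …(+2); best=4200 via (E,hash)
  {AD}: card=10000; try (D,hash)→10000, (A,hash)→10000, (D,merge)→10500, (A,merge)→10500, (D,nl_idx)→15000, (A,nl_idx)→15000 …(+2); best=10000 via (D,hash)
  {BE}: card=5000; try (B,hash)→2800, (E,merge)→3300, (B,merge)→3350, (E,hash)→3500, (E,nl_idx)→6350, (E,nl)→30150 …(+1); best=2800 via (B,hash)
  {BC}: card=300; try (B,hash)→2800, (C,merge)→3300, (B,merge)→3350, (C,hash)→3500, (C,nl)→30150, (B,nl)→30200; best=2800 via (B,hash)
  {ADE}: card=50000; try (D,hash)→15700, (E,hash)→23200, (D,merge)→41700, (D,nl_idx)→76700, (E,nl_idx)→140000, (E,merge)→161800 …(+2); best=15700 via (D,hash)
  {ABE}: card=62500; try (B,hash)→9100, (A,hash)→16800, (B,merge)→38050, (A,merge)→77800, (A,nl_idx)→110300, (B,nl)→379200 …(+1); best=9100 via (B,hash)
  {BCE}: card=10000; try (E,hash)→6300, (E,merge)→7600, (C,hash)→11000, (E,nl_idx)→15200, (E,nl)→62800, (C,merge)→74600 …(+1); best=6300 via (E,hash)
  {ABDE}: card=1250000; try (B,hash)→68100, (D,hash)→80600, (B,merge)→867050, (D,merge)→1076600, (D,nl_idx)→1821600, (B,nl)→7515700 …(+1); best=68100 via (B,hash)
  {ABCE}: card=125000; try (A,hash)→25300, (C,hash)→74800, (A,merge)→161300, (A,nl_idx)→221300, (C,merge)→1073400, (A,nl)→5006300 …(+1); best=25300 via (A,hash)
  {ABCDE}: card=2500000; try (D,hash)→159300, (C,hash)→1321300, (D,merge)→2280300, (D,nl_idx)→3650300, (C,merge)→27569900, (D,nl)→62525300 …(+1); best=159300 via (D,hash)

cost=159300; order=C,B,E,A,D; methods=hash,hash,hash,hash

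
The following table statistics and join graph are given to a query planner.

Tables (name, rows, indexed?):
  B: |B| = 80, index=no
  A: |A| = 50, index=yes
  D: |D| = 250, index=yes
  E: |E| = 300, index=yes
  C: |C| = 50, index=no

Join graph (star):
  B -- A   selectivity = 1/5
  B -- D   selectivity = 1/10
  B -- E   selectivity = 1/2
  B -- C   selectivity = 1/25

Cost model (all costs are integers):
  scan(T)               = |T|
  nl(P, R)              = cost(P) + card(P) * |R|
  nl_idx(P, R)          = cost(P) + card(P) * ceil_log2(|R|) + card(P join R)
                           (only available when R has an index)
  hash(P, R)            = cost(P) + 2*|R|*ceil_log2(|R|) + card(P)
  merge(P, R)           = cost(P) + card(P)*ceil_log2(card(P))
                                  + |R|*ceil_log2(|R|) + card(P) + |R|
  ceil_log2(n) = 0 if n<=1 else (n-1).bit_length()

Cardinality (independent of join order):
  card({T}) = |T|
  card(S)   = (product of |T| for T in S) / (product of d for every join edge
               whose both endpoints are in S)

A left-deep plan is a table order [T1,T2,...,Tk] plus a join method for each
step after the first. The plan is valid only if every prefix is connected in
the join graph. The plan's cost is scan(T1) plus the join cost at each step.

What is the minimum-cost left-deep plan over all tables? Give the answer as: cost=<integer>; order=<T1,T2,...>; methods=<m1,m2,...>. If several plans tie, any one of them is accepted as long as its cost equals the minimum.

cost=52520; order=B,C,A,D,E; methods=hash,hash,hash,hash

Selinger DP (subsets sized 1..n):
  {B}: scan cost=80, card=80
  {A}: scan cost=50, card=50
  {D}: scan cost=250, card=250
  {E}: scan cost=300, card=300
  {C}: scan cost=50, card=50
  {AB}: card=800; try (A,hash)→760, (B,merge)→1040, (A,merge)→1070, (B,hash)→1220, (A,nl_idx)→1360, (B,nl)→4050 …(+1); best=760 via (A,hash)
  {BD}: card=2000; try (B,hash)→1620, (D,nl_idx)→2720, (D,merge)→2970, (B,merge)→3140, (D,hash)→4160, (D,nl)→20080 …(+1); best=1620 via (B,hash)
  {BE}: card=12000; try (B,hash)→1720, (E,merge)→3720, (B,merge)→3940, (E,hash)→5560, (E,nl_idx)→12800, (E,nl)→24080 …(+1); best=1720 via (B,hash)
  {BC}: card=160; try (C,hash)→760, (B,merge)→1040, (C,merge)→1070, (B,hash)→1220, (B,nl)→4050, (C,nl)→4080; best=760 via (C,hash)
  {ABD}: card=20000; try (A,hash)→4220, (D,hash)→5560, (D,merge)→11810, (A,merge)→25970, (D,nl_idx)→27160, (A,nl_idx)→33620 …(+2); best=4220 via (A,hash)
  {ABE}: card=120000; try (E,hash)→6960, (E,merge)→12560, (A,hash)→14320, (E,nl_idx)→127960, (A,merge)→182070, (A,nl_idx)→193720 …(+2); best=6960 via (E,hash)
  {ABC}: card=1600; try (A,hash)→1520, (C,hash)→2160, (A,merge)→2550, (A,nl_idx)→3320, (A,nl)→8760, (C,merge)→9910 …(+1); best=1520 via (A,hash)
  {BDE}: card=300000; try (E,hash)→9020, (D,hash)→17720, (E,merge)→28620, (D,merge)→183970, (E,nl_idx)→319620, (D,nl_idx)→397720 …(+2); best=9020 via (E,hash)
  {BCD}: card=4000; try (C,hash)→4220, (D,merge)→4450, (D,hash)→4920, (D,nl_idx)→6040, (C,merge)→25970, (D,nl)→40760 …(+1); best=4220 via (C,hash)
  {BCE}: card=24000; try (E,merge)→5200, (E,hash)→6320, (C,hash)→14320, (E,nl_idx)→26200, (E,nl)→48760, (C,merge)→182070 …(+1); best=5200 via (E,merge)
  {ABDE}: card=3000000; try (E,hash)→29620, (D,hash)→130960, (A,hash)→309620, (E,merge)→327220, (D,merge)→2169210, (E,nl_idx)→3184220 …(+6); best=29620 via (E,hash)
  {ABCD}: card=40000; try (D,hash)→7120, (A,hash)→8820, (D,merge)→22970, (C,hash)→24820, (D,nl_idx)→54320, (A,merge)→56570 …(+5); best=7120 via (D,hash)
  {ABCE}: card=240000; try (E,hash)→8520, (E,merge)→23720, (A,hash)→29800, (C,hash)→127560, (E,nl_idx)→255920, (A,nl_idx)→389200 …(+5); best=8520 via (E,hash)
  {BCDE}: card=600000; try (E,hash)→13620, (D,hash)→33200, (E,merge)→59220, (C,hash)→309620, (D,merge)→391450, (E,nl_idx)→640220 …(+5); best=13620 via (E,hash)
  {ABCDE}: card=6000000; try (E,hash)→52520, (D,hash)→252520, (A,hash)→614220, (E,merge)→690120, (C,hash)→3030220, (D,merge)→4570770 …(+9); best=52520 via (E,hash)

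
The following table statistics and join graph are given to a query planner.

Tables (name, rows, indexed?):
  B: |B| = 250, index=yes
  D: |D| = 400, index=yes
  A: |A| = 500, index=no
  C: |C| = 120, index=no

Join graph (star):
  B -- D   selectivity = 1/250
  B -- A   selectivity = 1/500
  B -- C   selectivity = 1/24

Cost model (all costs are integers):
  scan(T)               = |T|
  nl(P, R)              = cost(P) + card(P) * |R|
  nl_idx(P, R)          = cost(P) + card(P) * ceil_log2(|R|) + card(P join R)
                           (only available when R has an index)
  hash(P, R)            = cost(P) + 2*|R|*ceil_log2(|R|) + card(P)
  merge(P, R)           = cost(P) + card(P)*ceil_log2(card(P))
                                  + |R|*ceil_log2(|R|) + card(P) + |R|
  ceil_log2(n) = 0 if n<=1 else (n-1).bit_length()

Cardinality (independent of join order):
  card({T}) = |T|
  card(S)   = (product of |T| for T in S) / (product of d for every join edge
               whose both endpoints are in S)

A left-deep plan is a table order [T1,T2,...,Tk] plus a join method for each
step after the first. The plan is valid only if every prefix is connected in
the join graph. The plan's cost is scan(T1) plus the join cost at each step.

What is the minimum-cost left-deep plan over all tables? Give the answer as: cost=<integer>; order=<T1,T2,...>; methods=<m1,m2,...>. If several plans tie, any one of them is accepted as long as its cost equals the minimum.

cost=9480; order=A,B,D,C; methods=nl_idx,nl_idx,hash

Selinger DP (subsets sized 1..n):
  {B}: scan cost=250, card=250
  {D}: scan cost=400, card=400
  {A}: scan cost=500, card=500
  {C}: scan cost=120, card=120
  {BD}: card=400; try (D,nl_idx)→2900, (B,nl_idx)→4000, (B,hash)→4800, (D,merge)→6500, (B,merge)→6650, (D,hash)→7700 …(+2); best=2900 via (D,nl_idx)
  {AB}: card=250; try (B,nl_idx)→4750, (B,hash)→5000, (A,merge)→7500, (B,merge)→7750, (A,hash)→9500, (A,nl)→125250 …(+1); best=4750 via (B,nl_idx)
  {BC}: card=1250; try (C,hash)→2180, (B,nl_idx)→2330, (B,merge)→3330, (C,merge)→3460, (B,hash)→4240, (B,nl)→30120 …(+1); best=2180 via (C,hash)
  {ABD}: card=400; try (D,nl_idx)→7400, (D,merge)→11000, (A,merge)→11900, (D,hash)→12200, (A,hash)→12300, (D,nl)→104750 …(+1); best=7400 via (D,nl_idx)
  {BCD}: card=2000; try (C,hash)→4980, (C,merge)→7860, (D,hash)→10630, (D,nl_idx)→15430, (D,merge)→21180, (C,nl)→50900 …(+1); best=4980 via (C,hash)
  {ABC}: card=1250; try (C,hash)→6680, (C,merge)→7960, (A,hash)→12430, (A,merge)→22180, (C,nl)→34750, (A,nl)→627180; best=6680 via (C,hash)
  {ABCD}: card=2000; try (C,hash)→9480, (C,merge)→12360, (D,hash)→15130, (A,hash)→15980, (D,nl_idx)→19930, (D,merge)→25680 …(+4); best=9480 via (C,hash)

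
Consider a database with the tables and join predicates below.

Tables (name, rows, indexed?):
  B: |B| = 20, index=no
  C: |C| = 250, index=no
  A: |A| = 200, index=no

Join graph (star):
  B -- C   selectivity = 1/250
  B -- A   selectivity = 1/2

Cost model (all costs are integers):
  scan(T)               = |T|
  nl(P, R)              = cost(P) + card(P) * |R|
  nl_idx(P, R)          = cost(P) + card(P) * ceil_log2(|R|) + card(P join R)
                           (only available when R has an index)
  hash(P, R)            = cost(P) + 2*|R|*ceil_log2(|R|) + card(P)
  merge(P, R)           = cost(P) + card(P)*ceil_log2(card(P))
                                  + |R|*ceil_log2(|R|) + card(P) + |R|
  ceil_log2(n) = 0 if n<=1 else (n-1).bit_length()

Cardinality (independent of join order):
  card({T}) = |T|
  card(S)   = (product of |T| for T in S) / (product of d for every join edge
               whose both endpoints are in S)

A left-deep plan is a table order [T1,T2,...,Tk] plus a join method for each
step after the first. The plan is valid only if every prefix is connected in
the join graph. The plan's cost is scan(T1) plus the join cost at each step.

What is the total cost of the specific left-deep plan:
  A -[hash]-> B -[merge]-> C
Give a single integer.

step 1: scan A: cost=200, card=200
step 2: join B via hash
    card(P join B) = 200*20/(2) = 2000
    cost = 200 + 2*20*5 + 200 = 600
step 3: join C via merge
    card(P join C) = 2000*250/(250) = 2000
    cost = 600 + 2000*11 + 250*8 + 2000 + 250 = 26850

26850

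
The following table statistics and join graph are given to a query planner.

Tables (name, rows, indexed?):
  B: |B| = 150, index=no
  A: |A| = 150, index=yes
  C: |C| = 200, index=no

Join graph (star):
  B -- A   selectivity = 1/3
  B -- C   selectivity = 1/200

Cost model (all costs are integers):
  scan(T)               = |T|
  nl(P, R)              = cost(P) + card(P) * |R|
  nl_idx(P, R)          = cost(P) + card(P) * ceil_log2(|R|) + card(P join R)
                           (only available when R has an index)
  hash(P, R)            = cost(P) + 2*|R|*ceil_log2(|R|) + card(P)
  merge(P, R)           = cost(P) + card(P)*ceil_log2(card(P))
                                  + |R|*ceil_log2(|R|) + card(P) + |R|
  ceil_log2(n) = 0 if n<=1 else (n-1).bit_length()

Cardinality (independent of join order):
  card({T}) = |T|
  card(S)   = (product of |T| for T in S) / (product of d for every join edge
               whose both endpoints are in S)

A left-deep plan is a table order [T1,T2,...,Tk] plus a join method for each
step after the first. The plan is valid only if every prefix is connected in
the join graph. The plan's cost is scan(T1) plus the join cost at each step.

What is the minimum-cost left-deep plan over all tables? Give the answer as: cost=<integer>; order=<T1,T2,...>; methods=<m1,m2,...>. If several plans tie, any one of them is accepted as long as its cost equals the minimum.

Selinger DP (subsets sized 1..n):
  {B}: scan cost=150, card=150
  {A}: scan cost=150, card=150
  {C}: scan cost=200, card=200
  {AB}: card=7500; try (B,hash)→2700, (A,hash)→2700, (B,merge)→2850, (A,merge)→2850, (A,nl_idx)→8850, (B,nl)→22650 …(+1); best=2700 via (B,hash)
  {BC}: card=150; try (B,hash)→2800, (C,merge)→3300, (B,merge)→3350, (C,hash)→3500, (C,nl)→30150, (B,nl)→30200; best=2800 via (B,hash)
  {ABC}: card=7500; try (A,hash)→5350, (A,merge)→5500, (A,nl_idx)→11500, (C,hash)→13400, (A,nl)→25300, (C,merge)→109500 …(+1); best=5350 via (A,hash)

cost=5350; order=C,B,A; methods=hash,hash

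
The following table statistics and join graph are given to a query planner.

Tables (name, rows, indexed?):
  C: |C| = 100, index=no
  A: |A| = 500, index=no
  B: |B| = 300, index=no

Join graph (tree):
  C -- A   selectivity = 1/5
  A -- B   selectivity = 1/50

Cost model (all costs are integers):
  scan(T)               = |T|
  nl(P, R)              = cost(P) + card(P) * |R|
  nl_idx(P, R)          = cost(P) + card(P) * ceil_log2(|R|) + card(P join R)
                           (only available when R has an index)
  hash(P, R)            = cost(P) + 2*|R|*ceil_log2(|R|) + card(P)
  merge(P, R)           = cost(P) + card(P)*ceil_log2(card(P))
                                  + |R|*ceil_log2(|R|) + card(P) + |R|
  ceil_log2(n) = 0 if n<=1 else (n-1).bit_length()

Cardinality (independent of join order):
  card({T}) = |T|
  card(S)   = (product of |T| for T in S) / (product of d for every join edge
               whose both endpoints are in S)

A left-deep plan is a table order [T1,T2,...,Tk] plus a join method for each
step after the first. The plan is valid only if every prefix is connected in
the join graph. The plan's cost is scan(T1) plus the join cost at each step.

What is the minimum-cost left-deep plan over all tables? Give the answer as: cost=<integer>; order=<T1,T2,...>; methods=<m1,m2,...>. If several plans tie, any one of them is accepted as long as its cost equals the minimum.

cost=10800; order=A,B,C; methods=hash,hash

Selinger DP (subsets sized 1..n):
  {C}: scan cost=100, card=100
  {A}: scan cost=500, card=500
  {B}: scan cost=300, card=300
  {AC}: card=10000; try (C,hash)→2400, (A,merge)→5900, (C,merge)→6300, (A,hash)→9200, (A,nl)→50100, (C,nl)→50500; best=2400 via (C,hash)
  {AB}: card=3000; try (B,hash)→6400, (A,merge)→8300, (B,merge)→8500, (A,hash)→9600, (A,nl)→150300, (B,nl)→150500; best=6400 via (B,hash)
  {ABC}: card=60000; try (C,hash)→10800, (B,hash)→17800, (C,merge)→46200, (B,merge)→155400, (C,nl)→306400, (B,nl)→3002400; best=10800 via (C,hash)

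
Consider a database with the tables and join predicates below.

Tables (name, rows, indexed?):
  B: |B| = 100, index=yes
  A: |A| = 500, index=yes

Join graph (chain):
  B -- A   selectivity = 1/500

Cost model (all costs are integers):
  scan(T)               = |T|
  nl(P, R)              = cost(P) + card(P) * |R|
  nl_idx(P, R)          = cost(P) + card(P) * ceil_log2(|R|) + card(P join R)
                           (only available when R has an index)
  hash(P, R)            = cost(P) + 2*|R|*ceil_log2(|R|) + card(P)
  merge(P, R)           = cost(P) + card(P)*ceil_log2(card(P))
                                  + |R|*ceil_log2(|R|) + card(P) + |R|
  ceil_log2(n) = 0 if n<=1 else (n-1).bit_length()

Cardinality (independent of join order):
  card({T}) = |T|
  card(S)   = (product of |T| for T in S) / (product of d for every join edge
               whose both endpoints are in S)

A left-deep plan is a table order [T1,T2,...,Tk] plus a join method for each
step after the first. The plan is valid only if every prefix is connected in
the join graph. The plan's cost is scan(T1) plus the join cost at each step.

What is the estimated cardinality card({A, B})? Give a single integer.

Tables in S: A(500), B(100)
Edges inside S: B-A(d=500)
numerator = 500 * 100 = 50000
denominator = 500 = 500
card(S) = 50000 / 500 = 100

100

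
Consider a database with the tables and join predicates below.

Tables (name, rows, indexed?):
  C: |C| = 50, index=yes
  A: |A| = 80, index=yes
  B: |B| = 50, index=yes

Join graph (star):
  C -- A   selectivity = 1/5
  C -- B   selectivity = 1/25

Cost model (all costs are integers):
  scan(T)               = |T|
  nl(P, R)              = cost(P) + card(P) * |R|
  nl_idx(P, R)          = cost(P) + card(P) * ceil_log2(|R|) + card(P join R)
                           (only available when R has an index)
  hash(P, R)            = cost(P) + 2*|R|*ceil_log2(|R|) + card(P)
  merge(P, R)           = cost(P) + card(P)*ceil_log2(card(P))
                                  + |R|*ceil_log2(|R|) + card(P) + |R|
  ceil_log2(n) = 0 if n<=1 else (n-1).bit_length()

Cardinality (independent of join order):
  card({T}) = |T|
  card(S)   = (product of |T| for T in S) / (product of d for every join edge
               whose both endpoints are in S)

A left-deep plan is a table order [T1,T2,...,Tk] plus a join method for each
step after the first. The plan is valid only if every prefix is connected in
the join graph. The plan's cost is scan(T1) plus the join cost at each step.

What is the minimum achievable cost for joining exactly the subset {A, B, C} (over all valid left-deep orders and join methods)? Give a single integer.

Selinger DP over subsets of {A,B,C}:
  {C}: scan cost=50, card=50
  {A}: scan cost=80, card=80
  {B}: scan cost=50, card=50
  {AC}: card=800; try (C,hash)→760, (A,merge)→1040, (C,merge)→1070, (A,nl_idx)→1200, (A,hash)→1220, (C,nl_idx)→1360 …(+2); best=760 via (C,hash)
  {BC}: card=100; try (C,nl_idx)→450, (B,nl_idx)→450, (C,hash)→700, (B,hash)→700, (C,merge)→750, (B,merge)→750 …(+2); best=450 via (C,nl_idx)
  {ABC}: card=1600; try (A,hash)→1670, (A,merge)→1890, (B,hash)→2160, (A,nl_idx)→2750, (B,nl_idx)→7160, (A,nl)→8450 …(+2); best=1670 via (A,hash)

1670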